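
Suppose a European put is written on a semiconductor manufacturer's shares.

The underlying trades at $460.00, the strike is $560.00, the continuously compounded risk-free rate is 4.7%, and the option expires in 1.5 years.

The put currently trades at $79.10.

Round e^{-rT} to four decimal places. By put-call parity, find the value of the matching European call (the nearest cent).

$17.24

exp(−rT) = exp(−0.047·1.5) = 0.9319
Put-call parity: C − P = S − K·e^(−rT) = 460 − 560·0.9319 = 460 − 521.8640 = -61.8640
C = P + (C − P) = 79.10 + (-61.8640) = 17.2360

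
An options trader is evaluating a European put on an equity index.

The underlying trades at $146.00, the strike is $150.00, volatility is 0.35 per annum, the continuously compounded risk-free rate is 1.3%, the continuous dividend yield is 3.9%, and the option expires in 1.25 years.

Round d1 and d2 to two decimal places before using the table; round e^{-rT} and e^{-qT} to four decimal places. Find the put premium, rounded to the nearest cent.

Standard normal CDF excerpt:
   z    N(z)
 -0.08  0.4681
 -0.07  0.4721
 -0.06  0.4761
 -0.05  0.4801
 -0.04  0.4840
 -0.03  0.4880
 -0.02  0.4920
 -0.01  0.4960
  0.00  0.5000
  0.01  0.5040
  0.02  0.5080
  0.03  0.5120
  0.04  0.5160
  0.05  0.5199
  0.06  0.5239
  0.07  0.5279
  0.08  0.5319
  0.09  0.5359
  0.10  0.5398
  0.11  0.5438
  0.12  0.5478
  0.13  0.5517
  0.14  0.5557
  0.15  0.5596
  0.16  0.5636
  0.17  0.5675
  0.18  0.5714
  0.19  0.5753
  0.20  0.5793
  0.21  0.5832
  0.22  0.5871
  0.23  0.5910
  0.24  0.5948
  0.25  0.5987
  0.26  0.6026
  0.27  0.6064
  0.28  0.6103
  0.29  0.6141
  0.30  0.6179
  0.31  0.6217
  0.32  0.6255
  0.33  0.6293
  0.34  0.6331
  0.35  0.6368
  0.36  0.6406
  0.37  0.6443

$26.68

σ√T = 0.35·√1.25 = 0.3913
d₁ = [ln(146/150) + (0.013 − 0.039 + 0.35²/2)·1.25] / 0.3913 = [-0.0270 + 0.0441] / 0.3913 = 0.0435 ≈ 0.04
d₂ = d₁ − σ√T = 0.0435 − 0.3913 = -0.3478 ≈ -0.35
exp(−qT) = exp(−0.039·1.25) = 0.9524;  exp(−rT) = exp(−0.013·1.25) = 0.9839
P = 150·0.9839·N(0.35) − 146·0.9524·N(-0.04) = 150·0.9839·0.6368 − 146·0.9524·0.4840 = 93.9821 − 67.3004 = 26.6817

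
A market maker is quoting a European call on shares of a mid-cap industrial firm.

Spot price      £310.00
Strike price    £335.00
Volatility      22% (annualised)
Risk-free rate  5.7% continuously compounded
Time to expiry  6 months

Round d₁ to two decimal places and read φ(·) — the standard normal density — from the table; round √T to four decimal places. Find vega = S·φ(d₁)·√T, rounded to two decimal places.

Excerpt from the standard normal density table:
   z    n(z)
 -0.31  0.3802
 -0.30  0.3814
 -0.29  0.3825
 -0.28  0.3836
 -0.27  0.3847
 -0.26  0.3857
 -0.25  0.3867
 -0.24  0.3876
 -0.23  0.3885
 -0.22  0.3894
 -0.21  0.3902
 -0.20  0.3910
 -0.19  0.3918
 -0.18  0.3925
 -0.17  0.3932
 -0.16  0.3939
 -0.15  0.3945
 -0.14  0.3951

84.96

σ√T = 0.22·√0.5 = 0.1556
d₁ = [ln(310/335) + (0.057 + ½·0.22²)·0.5] / (σ√T) = (-0.0776 + 0.0406) / 0.1556 = -0.2376 which rounds to -0.24
√T = √0.5 = 0.7071
φ(d₁) = φ(-0.24) = 0.3876
vega = S·φ(d₁)·√T = 310·0.3876·0.7071 = 84.9623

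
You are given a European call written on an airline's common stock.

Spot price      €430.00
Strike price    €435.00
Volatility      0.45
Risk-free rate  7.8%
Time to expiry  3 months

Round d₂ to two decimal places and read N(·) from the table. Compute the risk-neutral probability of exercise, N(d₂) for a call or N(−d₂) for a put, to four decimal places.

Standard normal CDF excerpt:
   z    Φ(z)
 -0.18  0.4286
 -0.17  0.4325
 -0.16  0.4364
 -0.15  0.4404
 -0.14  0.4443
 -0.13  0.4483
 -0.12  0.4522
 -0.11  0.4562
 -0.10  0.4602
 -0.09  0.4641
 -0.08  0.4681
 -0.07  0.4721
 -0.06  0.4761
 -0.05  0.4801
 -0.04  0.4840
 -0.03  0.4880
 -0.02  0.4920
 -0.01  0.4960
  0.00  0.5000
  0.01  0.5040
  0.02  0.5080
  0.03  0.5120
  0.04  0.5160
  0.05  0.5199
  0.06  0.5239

0.4681

σ√T = 0.45·√0.25 = 0.2250
d₁ = [ln(430/435) + (0.078 + 0.45²/2)·0.25] / 0.2250 = [-0.0116 + 0.0448] / 0.2250 = 0.1478 which rounds to 0.15
d₂ = d₁ − σ√T = 0.1478 − 0.2250 = -0.0772 which rounds to -0.08
Pr(exercise) under Q = N(d₂) = 0.4681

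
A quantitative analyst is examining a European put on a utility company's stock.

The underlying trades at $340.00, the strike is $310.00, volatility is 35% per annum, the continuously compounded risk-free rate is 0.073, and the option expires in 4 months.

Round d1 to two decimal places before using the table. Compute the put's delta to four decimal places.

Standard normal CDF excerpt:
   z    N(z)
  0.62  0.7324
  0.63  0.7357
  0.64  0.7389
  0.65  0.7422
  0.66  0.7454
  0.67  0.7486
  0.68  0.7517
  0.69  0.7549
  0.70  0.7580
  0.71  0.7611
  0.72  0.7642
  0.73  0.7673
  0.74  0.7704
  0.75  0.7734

-0.2483

T = 0.3333;  σ√T = 0.2021
d₁ = [ln(340/310) + (0.073 + 0.35²/2)·0.3333] / 0.2021 = [0.0924 + 0.0447] / 0.2021 = 0.6786 → 0.68
N(d₁) = N(0.68) = 0.7517
Δ_put = N(d₁) − 1 = 0.7517 − 1 = -0.2483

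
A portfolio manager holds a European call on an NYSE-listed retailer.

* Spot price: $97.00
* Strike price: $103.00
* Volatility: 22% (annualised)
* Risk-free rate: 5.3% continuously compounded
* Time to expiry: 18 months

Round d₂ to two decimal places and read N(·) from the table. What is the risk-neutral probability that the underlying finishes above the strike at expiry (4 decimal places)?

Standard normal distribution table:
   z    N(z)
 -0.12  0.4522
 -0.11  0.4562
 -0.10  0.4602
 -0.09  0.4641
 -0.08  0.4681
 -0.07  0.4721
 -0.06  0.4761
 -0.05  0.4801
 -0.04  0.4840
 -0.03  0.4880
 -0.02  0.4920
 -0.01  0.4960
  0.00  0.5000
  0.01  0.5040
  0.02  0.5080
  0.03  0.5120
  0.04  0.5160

0.4761

σ√T = 0.22·√1.5 = 0.2694
d₁ = [ln(97/103) + (0.053 + ½·0.22²)·1.5] / (σ√T) = (-0.0600 + 0.1158) / 0.2694 = 0.2070 ⇒ 0.21
d₂ = 0.2070 − 0.2694 = -0.0624 ⇒ -0.06
Pr(exercise) under Q = N(d₂) = 0.4761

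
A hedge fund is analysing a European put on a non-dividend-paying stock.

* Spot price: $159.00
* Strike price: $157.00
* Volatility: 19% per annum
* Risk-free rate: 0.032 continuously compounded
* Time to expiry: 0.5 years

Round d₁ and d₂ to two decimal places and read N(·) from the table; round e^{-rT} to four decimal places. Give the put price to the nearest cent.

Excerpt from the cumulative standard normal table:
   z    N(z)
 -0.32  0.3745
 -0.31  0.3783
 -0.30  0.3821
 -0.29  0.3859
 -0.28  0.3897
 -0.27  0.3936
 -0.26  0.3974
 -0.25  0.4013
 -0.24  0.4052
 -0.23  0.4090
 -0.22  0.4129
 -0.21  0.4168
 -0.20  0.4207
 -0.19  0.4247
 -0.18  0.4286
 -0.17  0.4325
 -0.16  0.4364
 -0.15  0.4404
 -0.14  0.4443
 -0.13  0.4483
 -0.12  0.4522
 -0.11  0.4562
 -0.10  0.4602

$6.08

σ√T = 0.19 × 0.7071 = 0.1344
ln(S/K) + (r + σ²/2)T = ln(159/157) + (0.032 + 0.19²/2)·0.5 = 0.0127 + 0.0250 = 0.0377
d₁ = 0.0377 / 0.1344 = 0.2805 ⇒ 0.28
d₂ = d₁ − σ√T = 0.2805 − 0.1344 = 0.1461 ⇒ 0.15
e^(−rT) = e^(−0.032·0.5) = 0.9841
P = 157·0.9841·N(-0.15) − 159·N(-0.28) = 157·0.9841·0.4404 − 159·0.3897 = 68.0434 − 61.9623 = 6.0811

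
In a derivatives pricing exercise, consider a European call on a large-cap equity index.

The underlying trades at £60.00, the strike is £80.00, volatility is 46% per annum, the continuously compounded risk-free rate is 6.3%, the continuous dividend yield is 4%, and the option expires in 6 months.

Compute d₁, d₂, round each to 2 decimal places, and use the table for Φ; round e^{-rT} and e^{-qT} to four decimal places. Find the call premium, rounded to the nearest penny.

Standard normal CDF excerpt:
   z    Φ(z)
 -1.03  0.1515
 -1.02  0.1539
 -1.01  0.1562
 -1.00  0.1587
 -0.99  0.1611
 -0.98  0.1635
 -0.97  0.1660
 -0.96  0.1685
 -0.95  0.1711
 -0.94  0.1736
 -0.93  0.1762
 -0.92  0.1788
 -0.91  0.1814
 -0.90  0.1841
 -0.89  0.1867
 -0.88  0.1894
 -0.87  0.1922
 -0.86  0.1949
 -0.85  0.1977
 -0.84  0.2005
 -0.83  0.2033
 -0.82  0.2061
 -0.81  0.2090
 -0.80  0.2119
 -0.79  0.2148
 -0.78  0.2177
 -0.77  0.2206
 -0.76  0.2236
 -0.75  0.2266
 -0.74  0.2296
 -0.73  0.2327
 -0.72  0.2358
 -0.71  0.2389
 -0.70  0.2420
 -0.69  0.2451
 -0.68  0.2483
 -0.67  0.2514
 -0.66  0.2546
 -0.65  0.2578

£2.31

σ√T = 0.46 × 0.7071 = 0.3253
d₁ = [ln(60/80) + (0.063 − 0.04 + ½·0.46²)·0.5] / (σ√T) = (-0.2877 + 0.0644) / 0.3253 = -0.6865 → -0.69
d₂ = -0.6865 − 0.3253 = -1.0117 → -1.01
e^(−qT) = e^(−0.04·0.5) = 0.9802;  e^(−rT) = e^(−0.063·0.5) = 0.9690
N(d₁) = N(-0.69) = 0.2451;  N(d₂) = N(-1.01) = 0.1562
C = 60·0.9802·0.2451 − 80·0.9690·0.1562 = 14.4148 − 12.1086 = 2.3062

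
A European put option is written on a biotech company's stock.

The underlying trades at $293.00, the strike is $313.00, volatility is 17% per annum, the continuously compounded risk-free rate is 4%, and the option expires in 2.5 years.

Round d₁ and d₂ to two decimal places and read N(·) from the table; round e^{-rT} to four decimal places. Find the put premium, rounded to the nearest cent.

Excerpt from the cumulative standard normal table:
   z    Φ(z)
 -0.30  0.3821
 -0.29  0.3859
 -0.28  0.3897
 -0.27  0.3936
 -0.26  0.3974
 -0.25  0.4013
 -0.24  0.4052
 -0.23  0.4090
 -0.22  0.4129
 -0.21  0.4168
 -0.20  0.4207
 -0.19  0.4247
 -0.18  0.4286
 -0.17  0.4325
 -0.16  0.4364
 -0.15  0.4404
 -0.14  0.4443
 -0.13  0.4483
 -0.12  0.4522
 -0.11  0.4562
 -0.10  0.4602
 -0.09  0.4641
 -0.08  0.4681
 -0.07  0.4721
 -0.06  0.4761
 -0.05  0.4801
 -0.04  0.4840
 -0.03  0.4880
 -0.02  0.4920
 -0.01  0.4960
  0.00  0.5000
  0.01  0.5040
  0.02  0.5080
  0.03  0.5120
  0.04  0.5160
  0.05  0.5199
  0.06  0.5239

σ√T = 0.17 × 1.5811 = 0.2688
d₁ = [ln(293/313) + (0.04 + 0.17²/2)·2.5] / 0.2688 = [-0.0660 + 0.1361] / 0.2688 = 0.2608 → 0.26
d₂ = d₁ − σ√T = 0.2608 − 0.2688 = -0.0080 → -0.01
e^(−rT) = e^(−0.04·2.5) = 0.9048
P = 313·0.9048·N(0.01) − 293·N(-0.26) = 313·0.9048·0.5040 − 293·0.3974 = 142.7340 − 116.4382 = 26.2958

$26.30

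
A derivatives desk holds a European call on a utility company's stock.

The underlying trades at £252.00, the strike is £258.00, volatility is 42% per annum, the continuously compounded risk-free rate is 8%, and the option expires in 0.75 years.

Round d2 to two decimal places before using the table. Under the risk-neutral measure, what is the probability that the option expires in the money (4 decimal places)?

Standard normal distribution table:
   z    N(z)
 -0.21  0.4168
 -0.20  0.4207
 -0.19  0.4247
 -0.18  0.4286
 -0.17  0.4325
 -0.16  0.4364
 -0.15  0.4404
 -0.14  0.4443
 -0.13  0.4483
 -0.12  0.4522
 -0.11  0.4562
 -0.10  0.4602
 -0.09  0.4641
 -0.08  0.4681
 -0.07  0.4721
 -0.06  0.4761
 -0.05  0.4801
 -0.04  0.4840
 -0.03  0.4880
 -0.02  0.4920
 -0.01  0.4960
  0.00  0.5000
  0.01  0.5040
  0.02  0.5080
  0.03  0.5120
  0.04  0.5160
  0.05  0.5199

σ√T = 0.42 × 0.8660 = 0.3637
d₁ = [ln(252/258) + (0.08 + 0.42²/2)·0.75] / 0.3637 = [-0.0235 + 0.1261] / 0.3637 = 0.2821 which rounds to 0.28
d₂ = d₁ − σ√T = 0.2821 − 0.3637 = -0.0816 which rounds to -0.08
Pr(exercise) under Q = N(d₂) = 0.4681

0.4681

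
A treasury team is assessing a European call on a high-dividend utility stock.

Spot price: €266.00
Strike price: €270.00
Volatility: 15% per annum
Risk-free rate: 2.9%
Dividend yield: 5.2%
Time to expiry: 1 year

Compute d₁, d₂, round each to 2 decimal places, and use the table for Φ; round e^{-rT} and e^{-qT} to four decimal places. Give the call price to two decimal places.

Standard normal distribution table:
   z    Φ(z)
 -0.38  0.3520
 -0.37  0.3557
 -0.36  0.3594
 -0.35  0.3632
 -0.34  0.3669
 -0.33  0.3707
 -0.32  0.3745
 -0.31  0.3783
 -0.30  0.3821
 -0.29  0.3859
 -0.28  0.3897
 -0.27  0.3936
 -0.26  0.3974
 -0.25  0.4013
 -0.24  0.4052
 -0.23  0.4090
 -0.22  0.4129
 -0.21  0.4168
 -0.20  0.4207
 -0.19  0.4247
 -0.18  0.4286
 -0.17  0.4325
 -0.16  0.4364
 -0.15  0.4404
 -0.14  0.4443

€11.00

σ√T = 0.15 × 1.0000 = 0.1500
d₁ = [ln(266/270) + (0.029 − 0.052 + 0.15²/2)·1] / 0.1500 = [-0.0149 − 0.0117] / 0.1500 = -0.1778 which rounds to -0.18
d₂ = d₁ − σ√T = -0.1778 − 0.1500 = -0.3278 which rounds to -0.33
exp(−qT) = exp(−0.052·1) = 0.9493;  exp(−rT) = exp(−0.029·1) = 0.9714
N(d₁) = N(-0.18) = 0.4286;  N(d₂) = N(-0.33) = 0.3707
C = 266·0.9493·0.4286 − 270·0.9714·0.3707 = 108.2274 − 97.2265 = 11.0010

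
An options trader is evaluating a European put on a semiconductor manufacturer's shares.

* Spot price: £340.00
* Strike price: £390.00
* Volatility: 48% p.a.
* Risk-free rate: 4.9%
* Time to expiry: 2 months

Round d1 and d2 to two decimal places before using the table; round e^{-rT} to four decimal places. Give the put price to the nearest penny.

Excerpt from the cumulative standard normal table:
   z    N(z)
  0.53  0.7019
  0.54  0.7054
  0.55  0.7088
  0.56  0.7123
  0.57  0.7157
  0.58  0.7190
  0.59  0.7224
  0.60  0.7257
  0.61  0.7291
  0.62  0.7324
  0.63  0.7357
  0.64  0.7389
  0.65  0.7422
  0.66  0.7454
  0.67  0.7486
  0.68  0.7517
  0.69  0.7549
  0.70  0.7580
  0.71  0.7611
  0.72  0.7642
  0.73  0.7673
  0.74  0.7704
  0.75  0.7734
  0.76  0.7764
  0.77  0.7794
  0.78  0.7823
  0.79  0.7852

£58.16

σ√T = 0.48·√0.1667 = 0.1960
d₁ = [ln(340/390) + (0.049 + ½·0.48²)·0.1667] / (σ√T) = (-0.1372 + 0.0274) / 0.1960 = -0.5605 ≈ -0.56
d₂ = -0.5605 − 0.1960 = -0.7565 ≈ -0.76
e^(−rT) = e^(−0.049·0.1667) = 0.9919
N(−d₂) = N(0.76) = 0.7764;  N(−d₁) = N(0.56) = 0.7123
P = 390·0.9919·0.7764 − 340·0.7123 = 300.3434 − 242.1820 = 58.1614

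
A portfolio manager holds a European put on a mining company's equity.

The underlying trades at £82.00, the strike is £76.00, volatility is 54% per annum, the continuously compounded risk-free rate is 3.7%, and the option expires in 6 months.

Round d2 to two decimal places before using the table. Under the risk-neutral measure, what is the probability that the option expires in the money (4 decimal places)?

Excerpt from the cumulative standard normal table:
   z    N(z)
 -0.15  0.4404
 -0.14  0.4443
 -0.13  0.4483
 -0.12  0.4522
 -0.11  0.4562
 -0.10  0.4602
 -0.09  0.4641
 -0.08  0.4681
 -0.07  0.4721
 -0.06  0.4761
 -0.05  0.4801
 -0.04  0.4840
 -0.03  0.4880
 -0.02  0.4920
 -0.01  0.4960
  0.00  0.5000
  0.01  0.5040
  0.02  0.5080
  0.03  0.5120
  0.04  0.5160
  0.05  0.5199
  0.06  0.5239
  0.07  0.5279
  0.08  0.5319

T = 0.5;  σ√T = 0.3818
d₁ = [ln(82/76) + (0.037 + 0.54²/2)·0.5] / 0.3818 = [0.0760 + 0.0914] / 0.3818 = 0.4384 ≈ 0.44
d₂ = d₁ − σ√T = 0.4384 − 0.3818 = 0.0565 ≈ 0.06
Pr(exercise) under Q = N(−d₂) = N(-0.06) = 0.4761

0.4761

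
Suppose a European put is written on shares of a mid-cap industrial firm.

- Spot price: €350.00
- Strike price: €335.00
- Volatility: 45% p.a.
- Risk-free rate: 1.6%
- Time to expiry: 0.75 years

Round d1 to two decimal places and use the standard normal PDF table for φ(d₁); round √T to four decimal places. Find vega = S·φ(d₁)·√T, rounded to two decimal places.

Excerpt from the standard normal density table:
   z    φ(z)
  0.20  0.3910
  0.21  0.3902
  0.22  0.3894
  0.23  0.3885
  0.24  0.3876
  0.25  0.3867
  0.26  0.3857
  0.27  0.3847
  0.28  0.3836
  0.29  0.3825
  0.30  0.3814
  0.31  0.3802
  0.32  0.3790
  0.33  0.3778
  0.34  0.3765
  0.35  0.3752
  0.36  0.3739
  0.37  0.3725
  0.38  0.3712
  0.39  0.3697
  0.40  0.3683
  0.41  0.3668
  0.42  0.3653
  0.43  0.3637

114.12

σ√T = 0.45·√0.75 = 0.3897
d₁ = [ln(350/335) + (0.016 + 0.45²/2)·0.75] / 0.3897 = [0.0438 + 0.0879] / 0.3897 = 0.3380 ⇒ 0.34
√T = √0.75 = 0.8660
φ(d₁) = φ(0.34) = 0.3765
vega = S·φ(d₁)·√T = 350·0.3765·0.8660 = 114.1172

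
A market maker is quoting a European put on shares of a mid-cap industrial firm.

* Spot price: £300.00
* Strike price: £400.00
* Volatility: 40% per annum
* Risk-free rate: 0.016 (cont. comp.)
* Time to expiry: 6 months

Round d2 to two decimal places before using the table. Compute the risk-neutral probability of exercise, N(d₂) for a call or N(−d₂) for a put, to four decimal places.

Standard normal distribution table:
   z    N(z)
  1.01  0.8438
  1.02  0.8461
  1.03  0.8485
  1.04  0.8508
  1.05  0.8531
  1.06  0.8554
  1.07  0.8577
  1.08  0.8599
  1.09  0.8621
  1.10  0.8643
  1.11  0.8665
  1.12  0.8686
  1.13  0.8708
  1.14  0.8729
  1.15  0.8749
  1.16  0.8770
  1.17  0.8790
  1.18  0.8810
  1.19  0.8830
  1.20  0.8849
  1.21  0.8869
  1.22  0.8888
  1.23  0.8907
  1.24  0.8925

0.8708

σ√T = 0.4·√0.5 = 0.2828
d₁ = [ln(300/400) + (0.016 + 0.4²/2)·0.5] / 0.2828 = [-0.2877 + 0.0480] / 0.2828 = -0.8474 ⇒ -0.85
d₂ = d₁ − σ√T = -0.8474 − 0.2828 = -1.1302 ⇒ -1.13
Pr(exercise) under Q = N(−d₂) = N(1.13) = 0.8708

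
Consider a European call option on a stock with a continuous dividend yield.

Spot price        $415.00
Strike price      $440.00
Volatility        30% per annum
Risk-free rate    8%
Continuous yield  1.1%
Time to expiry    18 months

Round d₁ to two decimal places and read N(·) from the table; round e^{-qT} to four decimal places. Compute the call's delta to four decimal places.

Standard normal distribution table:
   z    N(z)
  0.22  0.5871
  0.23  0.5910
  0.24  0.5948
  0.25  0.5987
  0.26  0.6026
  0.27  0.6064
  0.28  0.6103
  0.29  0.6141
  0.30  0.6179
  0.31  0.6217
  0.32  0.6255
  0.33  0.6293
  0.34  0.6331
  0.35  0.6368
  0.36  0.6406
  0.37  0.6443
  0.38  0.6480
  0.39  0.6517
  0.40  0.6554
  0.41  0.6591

0.6115

T = 1.5;  σ√T = 0.3674
d₁ = [ln(415/440) + (0.08 − 0.011 + 0.3²/2)·1.5] / 0.3674 = [-0.0585 + 0.1710] / 0.3674 = 0.3062 → 0.31
N(d₁) = N(0.31) = 0.6217
Δ_call = exp(−qT)·N(d₁) = 0.9836·0.6217 = 0.6115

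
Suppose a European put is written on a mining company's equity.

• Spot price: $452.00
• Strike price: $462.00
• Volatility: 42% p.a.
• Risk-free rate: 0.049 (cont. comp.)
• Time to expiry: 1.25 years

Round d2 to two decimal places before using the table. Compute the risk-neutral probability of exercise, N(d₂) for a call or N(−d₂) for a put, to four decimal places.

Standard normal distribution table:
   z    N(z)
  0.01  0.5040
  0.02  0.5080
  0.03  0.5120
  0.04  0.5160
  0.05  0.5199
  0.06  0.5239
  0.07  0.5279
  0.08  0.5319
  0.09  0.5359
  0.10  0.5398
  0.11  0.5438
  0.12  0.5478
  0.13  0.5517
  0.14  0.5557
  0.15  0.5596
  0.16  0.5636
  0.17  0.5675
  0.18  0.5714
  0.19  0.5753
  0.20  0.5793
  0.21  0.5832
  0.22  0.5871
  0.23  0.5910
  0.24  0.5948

T = 1.25;  σ√T = 0.4696
d₁ = [ln(452/462) + (0.049 + 0.42²/2)·1.25] / 0.4696 = [-0.0219 + 0.1715] / 0.4696 = 0.3186 ⇒ 0.32
d₂ = d₁ − σ√T = 0.3186 − 0.4696 = -0.1510 ⇒ -0.15
Pr(exercise) under Q = N(−d₂) = N(0.15) = 0.5596

0.5596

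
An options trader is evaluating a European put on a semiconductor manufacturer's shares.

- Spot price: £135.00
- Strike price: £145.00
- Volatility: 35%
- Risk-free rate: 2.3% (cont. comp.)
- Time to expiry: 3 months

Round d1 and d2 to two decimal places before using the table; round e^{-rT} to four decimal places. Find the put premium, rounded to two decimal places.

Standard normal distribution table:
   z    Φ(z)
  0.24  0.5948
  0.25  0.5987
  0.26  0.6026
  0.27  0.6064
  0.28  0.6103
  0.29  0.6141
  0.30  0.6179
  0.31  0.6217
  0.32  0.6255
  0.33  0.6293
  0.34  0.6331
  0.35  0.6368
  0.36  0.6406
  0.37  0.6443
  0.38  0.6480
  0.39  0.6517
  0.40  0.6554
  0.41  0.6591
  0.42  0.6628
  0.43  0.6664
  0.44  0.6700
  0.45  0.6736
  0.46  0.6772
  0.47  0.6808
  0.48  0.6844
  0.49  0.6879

σ√T = 0.35·√0.25 = 0.1750
d₁ = [ln(135/145) + (0.023 + 0.35²/2)·0.25] / 0.1750 = [-0.0715 + 0.0211] / 0.1750 = -0.2880 ≈ -0.29
d₂ = d₁ − σ√T = -0.2880 − 0.1750 = -0.4630 ≈ -0.46
e^(−rT) = e^(−0.023·0.25) = 0.9943
P = 145·0.9943·N(0.46) − 135·N(0.29) = 145·0.9943·0.6772 − 135·0.6141 = 97.6343 − 82.9035 = 14.7308

£14.73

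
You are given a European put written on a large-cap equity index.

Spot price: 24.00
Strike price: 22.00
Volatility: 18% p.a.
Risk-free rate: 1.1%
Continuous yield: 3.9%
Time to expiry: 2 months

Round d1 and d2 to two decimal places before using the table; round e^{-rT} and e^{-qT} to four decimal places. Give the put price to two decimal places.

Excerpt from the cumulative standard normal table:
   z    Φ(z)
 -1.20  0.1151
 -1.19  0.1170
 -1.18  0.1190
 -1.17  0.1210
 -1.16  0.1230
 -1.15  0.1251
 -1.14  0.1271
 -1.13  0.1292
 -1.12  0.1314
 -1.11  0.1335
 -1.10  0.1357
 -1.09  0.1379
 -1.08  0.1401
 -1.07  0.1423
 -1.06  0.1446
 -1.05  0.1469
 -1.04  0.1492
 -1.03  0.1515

0.14

T = 0.1667;  σ√T = 0.0735
ln(S/K) + (r − q + σ²/2)T = ln(24/22) + (0.011 − 0.039 + 0.18²/2)·0.1667 = 0.0870 − 0.0020 = 0.0850
d₁ = 0.0850 / 0.0735 = 1.1573 ≈ 1.16
d₂ = d₁ − σ√T = 1.1573 − 0.0735 = 1.0838 ≈ 1.08
e^(−qT) = e^(−0.039·0.1667) = 0.9935;  e^(−rT) = e^(−0.011·0.1667) = 0.9982
P = 22·0.9982·N(-1.08) − 24·0.9935·N(-1.16) = 22·0.9982·0.1401 − 24·0.9935·0.1230 = 3.0767 − 2.9328 = 0.1438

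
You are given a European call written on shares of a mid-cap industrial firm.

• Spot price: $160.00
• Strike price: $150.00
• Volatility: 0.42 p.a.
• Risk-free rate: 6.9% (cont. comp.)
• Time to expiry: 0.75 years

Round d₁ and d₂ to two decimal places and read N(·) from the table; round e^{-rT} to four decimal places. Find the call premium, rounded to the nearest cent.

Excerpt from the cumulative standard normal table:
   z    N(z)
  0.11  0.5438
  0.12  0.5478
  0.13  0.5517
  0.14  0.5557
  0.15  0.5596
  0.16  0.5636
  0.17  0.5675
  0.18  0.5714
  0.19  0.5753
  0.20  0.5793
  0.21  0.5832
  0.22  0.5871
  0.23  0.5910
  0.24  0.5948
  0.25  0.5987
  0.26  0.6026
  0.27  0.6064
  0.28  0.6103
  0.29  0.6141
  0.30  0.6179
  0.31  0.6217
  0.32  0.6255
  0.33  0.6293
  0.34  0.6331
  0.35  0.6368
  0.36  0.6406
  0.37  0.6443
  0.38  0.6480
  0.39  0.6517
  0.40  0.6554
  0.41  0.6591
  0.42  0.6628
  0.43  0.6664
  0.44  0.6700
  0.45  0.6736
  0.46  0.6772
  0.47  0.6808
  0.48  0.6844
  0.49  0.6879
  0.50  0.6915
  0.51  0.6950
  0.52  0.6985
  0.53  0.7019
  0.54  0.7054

$31.49

σ√T = 0.42·√0.75 = 0.3637
d₁ = [ln(160/150) + (0.069 + 0.42²/2)·0.75] / 0.3637 = [0.0645 + 0.1179] / 0.3637 = 0.5016 which rounds to 0.50
d₂ = d₁ − σ√T = 0.5016 − 0.3637 = 0.1378 which rounds to 0.14
e^(−rT) = e^(−0.069·0.75) = 0.9496
C = 160·N(0.50) − 150·0.9496·N(0.14) = 160·0.6915 − 150·0.9496·0.5557 = 110.6400 − 79.1539 = 31.4861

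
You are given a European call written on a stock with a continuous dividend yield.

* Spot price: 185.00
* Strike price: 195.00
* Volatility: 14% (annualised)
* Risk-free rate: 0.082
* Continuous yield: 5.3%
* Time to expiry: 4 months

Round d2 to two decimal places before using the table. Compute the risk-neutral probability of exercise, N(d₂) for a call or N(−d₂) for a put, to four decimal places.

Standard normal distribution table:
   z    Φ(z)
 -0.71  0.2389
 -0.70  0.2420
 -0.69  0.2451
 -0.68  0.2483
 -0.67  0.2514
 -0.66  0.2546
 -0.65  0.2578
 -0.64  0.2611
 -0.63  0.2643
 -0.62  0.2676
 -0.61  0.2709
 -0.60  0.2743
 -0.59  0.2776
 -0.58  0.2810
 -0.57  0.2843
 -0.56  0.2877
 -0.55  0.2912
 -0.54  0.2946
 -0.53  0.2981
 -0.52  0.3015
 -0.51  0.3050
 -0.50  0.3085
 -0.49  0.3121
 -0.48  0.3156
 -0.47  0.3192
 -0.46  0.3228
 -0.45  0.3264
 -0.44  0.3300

σ√T = 0.14·√0.3333 = 0.0808
d₁ = [ln(185/195) + (0.082 − 0.053 + 0.14²/2)·0.3333] / 0.0808 = [-0.0526 + 0.0129] / 0.0808 = -0.4913 ⇒ -0.49
d₂ = d₁ − σ√T = -0.4913 − 0.0808 = -0.5721 ⇒ -0.57
Pr(exercise) under Q = N(d₂) = 0.2843

0.2843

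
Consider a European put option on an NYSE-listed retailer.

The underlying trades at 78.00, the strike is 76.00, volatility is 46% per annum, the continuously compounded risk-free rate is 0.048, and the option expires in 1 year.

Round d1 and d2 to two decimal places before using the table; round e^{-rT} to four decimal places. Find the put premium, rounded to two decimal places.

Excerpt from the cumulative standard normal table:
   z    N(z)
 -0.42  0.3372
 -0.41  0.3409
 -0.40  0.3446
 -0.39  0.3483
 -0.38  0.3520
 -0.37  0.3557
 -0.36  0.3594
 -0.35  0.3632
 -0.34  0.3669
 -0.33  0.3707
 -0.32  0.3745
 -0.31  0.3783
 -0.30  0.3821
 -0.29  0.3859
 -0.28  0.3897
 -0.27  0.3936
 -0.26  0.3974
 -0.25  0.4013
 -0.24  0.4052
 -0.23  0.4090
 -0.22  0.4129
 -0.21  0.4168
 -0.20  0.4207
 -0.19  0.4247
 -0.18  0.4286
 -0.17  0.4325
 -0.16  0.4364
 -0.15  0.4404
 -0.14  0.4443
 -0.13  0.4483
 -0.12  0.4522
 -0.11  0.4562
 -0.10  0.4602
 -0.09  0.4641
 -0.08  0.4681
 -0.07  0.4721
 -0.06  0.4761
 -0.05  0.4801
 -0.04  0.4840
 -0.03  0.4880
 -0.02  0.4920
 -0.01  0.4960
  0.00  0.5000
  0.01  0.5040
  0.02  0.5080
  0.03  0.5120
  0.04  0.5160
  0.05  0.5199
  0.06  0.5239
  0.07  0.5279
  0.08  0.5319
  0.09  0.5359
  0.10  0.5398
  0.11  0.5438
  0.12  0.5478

11.07

T = 1;  σ√T = 0.4600
ln(S/K) + (r + σ²/2)T = ln(78/76) + (0.048 + 0.46²/2)·1 = 0.0260 + 0.1538 = 0.1798
d₁ = 0.1798 / 0.4600 = 0.3908 ≈ 0.39
d₂ = d₁ − σ√T = 0.3908 − 0.4600 = -0.0692 ≈ -0.07
exp(−rT) = exp(−0.048·1) = 0.9531
N(−d₂) = N(0.07) = 0.5279;  N(−d₁) = N(-0.39) = 0.3483
P = 76·0.9531·0.5279 − 78·0.3483 = 38.2388 − 27.1674 = 11.0714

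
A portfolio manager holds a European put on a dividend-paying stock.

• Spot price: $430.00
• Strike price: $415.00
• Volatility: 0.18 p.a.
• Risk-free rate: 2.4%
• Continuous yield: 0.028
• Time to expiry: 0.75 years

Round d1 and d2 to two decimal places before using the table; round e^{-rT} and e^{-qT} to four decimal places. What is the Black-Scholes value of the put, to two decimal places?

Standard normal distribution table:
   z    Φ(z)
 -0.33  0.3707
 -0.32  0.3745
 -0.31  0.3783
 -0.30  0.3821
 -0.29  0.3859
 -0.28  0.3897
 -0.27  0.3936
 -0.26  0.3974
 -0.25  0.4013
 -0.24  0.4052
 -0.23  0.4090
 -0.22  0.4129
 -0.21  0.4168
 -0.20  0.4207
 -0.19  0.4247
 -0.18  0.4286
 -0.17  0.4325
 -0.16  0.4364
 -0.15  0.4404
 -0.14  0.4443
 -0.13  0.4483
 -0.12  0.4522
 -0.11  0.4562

$20.25

σ√T = 0.18 × 0.8660 = 0.1559
d₁ = [ln(430/415) + (0.024 − 0.028 + 0.18²/2)·0.75] / 0.1559 = [0.0355 + 0.0091] / 0.1559 = 0.2865 which rounds to 0.29
d₂ = d₁ − σ√T = 0.2865 − 0.1559 = 0.1306 which rounds to 0.13
e^(−qT) = e^(−0.028·0.75) = 0.9792;  e^(−rT) = e^(−0.024·0.75) = 0.9822
P = 415·0.9822·N(-0.13) − 430·0.9792·N(-0.29) = 415·0.9822·0.4483 − 430·0.9792·0.3859 = 182.7329 − 162.4855 = 20.2474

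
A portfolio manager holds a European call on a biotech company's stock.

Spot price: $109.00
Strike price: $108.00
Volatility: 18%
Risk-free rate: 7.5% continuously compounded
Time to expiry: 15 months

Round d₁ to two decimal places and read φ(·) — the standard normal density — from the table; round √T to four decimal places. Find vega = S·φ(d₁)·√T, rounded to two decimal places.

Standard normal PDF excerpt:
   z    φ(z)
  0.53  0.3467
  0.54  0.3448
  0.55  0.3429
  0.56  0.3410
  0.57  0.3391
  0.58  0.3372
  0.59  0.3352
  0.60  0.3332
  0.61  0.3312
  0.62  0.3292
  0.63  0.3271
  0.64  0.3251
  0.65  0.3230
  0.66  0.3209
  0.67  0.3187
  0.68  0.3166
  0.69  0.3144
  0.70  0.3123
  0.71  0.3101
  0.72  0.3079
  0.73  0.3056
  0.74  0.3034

T = 1.25;  σ√T = 0.2012
ln(S/K) + (r + σ²/2)T = ln(109/108) + (0.075 + 0.18²/2)·1.25 = 0.0092 + 0.1140 = 0.1232
d₁ = 0.1232 / 0.2012 = 0.6123 ≈ 0.61
√T = √1.25 = 1.1180
φ(d₁) = φ(0.61) = 0.3312
vega = S·φ(d₁)·√T = 109·0.3312·1.1180 = 40.3607

40.36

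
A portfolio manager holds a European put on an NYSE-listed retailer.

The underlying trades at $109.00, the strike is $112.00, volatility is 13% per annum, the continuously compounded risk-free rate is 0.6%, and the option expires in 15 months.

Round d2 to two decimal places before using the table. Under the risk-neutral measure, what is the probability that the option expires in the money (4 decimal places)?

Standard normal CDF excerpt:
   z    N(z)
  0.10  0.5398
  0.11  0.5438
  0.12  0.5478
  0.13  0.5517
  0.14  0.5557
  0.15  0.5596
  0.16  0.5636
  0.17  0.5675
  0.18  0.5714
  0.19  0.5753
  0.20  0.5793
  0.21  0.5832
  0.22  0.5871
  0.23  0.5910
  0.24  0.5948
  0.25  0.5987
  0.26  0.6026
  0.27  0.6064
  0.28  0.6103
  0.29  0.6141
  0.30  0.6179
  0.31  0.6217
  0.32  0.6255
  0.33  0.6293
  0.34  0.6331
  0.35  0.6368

T = 1.25;  σ√T = 0.1453
d₁ = [ln(109/112) + (0.006 + 0.13²/2)·1.25] / 0.1453 = [-0.0272 + 0.0181] / 0.1453 = -0.0625 which rounds to -0.06
d₂ = d₁ − σ√T = -0.0625 − 0.1453 = -0.2079 which rounds to -0.21
Risk-neutral Pr[S_T < K] = N(−d₂) = N(0.21) = 0.5832

0.5832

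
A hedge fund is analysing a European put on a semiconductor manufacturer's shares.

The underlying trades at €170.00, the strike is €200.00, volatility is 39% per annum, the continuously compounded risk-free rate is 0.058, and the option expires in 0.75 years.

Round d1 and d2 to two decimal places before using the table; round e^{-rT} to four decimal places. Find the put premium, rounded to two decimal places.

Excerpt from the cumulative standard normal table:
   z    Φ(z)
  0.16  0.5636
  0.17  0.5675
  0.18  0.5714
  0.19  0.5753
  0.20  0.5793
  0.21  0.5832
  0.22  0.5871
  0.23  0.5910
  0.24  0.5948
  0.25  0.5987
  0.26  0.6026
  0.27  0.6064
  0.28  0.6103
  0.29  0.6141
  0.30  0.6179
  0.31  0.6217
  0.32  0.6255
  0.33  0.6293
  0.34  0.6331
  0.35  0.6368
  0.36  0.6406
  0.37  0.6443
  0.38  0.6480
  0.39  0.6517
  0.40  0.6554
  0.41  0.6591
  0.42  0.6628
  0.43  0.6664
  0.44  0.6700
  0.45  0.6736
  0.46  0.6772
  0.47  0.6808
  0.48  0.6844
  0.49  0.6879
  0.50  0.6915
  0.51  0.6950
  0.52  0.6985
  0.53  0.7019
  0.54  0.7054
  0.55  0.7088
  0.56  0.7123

σ√T = 0.39 × 0.8660 = 0.3377
ln(S/K) + (r + σ²/2)T = ln(170/200) + (0.058 + 0.39²/2)·0.75 = -0.1625 + 0.1005 = -0.0620
d₁ = -0.0620 / 0.3377 = -0.1835 ≈ -0.18
d₂ = d₁ − σ√T = -0.1835 − 0.3377 = -0.5213 ≈ -0.52
e^(−rT) = e^(−0.058·0.75) = 0.9574
N(−d₂) = N(0.52) = 0.6985;  N(−d₁) = N(0.18) = 0.5714
P = 200·0.9574·0.6985 − 170·0.5714 = 133.7488 − 97.1380 = 36.6108

€36.61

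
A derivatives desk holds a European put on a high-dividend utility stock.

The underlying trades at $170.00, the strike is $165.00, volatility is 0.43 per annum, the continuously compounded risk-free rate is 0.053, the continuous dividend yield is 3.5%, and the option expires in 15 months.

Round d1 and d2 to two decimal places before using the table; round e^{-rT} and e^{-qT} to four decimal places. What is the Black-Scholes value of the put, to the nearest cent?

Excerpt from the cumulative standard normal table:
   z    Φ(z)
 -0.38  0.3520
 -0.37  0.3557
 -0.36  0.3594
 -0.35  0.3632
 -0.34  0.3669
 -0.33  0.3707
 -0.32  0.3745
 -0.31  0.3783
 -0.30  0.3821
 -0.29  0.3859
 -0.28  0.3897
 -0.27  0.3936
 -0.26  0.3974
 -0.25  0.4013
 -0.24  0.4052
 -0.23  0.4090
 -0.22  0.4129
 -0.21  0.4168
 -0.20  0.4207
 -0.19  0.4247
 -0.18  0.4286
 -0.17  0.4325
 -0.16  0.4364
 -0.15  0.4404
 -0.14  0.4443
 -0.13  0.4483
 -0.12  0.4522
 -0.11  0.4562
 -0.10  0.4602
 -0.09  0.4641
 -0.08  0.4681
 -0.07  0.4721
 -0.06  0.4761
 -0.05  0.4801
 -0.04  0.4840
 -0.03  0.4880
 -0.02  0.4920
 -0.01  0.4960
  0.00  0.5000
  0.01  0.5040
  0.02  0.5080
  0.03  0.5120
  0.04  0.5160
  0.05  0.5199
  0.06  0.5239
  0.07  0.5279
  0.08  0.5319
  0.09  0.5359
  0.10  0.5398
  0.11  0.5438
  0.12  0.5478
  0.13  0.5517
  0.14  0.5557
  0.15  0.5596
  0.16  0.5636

$26.09

T = 1.25;  σ√T = 0.4808
d₁ = [ln(170/165) + (0.053 − 0.035 + ½·0.43²)·1.25] / (σ√T) = (0.0299 + 0.1381) / 0.4808 = 0.3493 ⇒ 0.35
d₂ = 0.3493 − 0.4808 = -0.1315 ⇒ -0.13
exp(−qT) = exp(−0.035·1.25) = 0.9572;  exp(−rT) = exp(−0.053·1.25) = 0.9359
P = 165·0.9359·N(0.13) − 170·0.9572·N(-0.35) = 165·0.9359·0.5517 − 170·0.9572·0.3632 = 85.1954 − 59.1014 = 26.0941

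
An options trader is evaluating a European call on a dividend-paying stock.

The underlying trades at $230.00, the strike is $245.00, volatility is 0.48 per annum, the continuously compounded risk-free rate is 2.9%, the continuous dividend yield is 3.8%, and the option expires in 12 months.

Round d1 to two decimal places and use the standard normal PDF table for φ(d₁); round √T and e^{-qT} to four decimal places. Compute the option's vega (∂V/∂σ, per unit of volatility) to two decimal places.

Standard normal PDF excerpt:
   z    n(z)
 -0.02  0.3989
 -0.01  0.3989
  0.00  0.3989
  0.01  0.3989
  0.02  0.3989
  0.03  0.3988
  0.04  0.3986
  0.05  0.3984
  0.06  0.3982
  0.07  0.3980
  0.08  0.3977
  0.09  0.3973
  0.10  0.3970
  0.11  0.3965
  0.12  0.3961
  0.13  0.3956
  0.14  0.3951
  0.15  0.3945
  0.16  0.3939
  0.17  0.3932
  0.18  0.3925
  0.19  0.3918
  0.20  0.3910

87.97

T = 1;  σ√T = 0.4800
d₁ = [ln(230/245) + (0.029 − 0.038 + 0.48²/2)·1] / 0.4800 = [-0.0632 + 0.1062] / 0.4800 = 0.0896 → 0.09
√T = √1 = 1.0000
φ(d₁) = φ(0.09) = 0.3973
e^(−qT) = e^(−0.038·1) = 0.9627
vega = S·e^(−qT)·φ(d₁)·√T = 230·0.9627·0.3973·1.0000 = 87.9706
(The put has the same vega.)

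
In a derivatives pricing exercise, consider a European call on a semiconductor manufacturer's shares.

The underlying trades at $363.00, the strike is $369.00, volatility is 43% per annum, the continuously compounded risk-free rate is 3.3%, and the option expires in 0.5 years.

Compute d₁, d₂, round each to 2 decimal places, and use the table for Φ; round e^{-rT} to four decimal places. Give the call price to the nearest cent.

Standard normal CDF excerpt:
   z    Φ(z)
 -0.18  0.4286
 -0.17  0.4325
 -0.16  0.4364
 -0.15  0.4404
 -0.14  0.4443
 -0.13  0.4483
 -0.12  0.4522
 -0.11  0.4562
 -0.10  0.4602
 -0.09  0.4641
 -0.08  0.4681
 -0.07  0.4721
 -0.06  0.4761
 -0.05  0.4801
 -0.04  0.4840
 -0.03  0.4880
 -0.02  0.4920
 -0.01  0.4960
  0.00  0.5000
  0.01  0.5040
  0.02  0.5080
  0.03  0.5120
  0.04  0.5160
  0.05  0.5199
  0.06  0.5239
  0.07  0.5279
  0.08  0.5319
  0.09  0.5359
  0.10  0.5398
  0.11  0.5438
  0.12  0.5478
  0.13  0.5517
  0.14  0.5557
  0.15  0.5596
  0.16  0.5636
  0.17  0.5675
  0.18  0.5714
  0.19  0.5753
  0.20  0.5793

$43.29

σ√T = 0.43 × 0.7071 = 0.3041
ln(S/K) + (r + σ²/2)T = ln(363/369) + (0.033 + 0.43²/2)·0.5 = -0.0164 + 0.0627 = 0.0463
d₁ = 0.0463 / 0.3041 = 0.1524 which rounds to 0.15
d₂ = d₁ − σ√T = 0.1524 − 0.3041 = -0.1517 which rounds to -0.15
exp(−rT) = exp(−0.033·0.5) = 0.9836
C = 363·N(0.15) − 369·0.9836·N(-0.15) = 363·0.5596 − 369·0.9836·0.4404 = 203.1348 − 159.8425 = 43.2923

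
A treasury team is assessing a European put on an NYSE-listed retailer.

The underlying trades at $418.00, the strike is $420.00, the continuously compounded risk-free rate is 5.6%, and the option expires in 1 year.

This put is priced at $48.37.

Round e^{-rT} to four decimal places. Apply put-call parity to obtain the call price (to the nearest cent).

e^(−rT) = e^(−0.056·1) = 0.9455
Put-call parity: C − P = S − K·e^(−rT) = 418 − 420·0.9455 = 418 − 397.1100 = 20.8900
C = P + (C − P) = 48.37 + (20.8900) = 69.2600

$69.26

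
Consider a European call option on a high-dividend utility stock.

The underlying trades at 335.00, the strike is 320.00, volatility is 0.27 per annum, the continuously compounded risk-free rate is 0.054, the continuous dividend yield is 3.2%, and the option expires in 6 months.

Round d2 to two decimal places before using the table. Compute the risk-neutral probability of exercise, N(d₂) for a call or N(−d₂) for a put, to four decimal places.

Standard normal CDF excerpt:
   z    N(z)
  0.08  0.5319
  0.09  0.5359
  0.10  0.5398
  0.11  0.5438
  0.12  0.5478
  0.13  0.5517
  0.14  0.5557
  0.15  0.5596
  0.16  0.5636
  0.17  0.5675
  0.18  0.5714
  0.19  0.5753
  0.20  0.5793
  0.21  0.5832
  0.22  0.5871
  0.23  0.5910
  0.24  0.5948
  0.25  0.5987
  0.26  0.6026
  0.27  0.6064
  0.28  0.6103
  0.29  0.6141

0.5793

T = 0.5;  σ√T = 0.1909
d₁ = [ln(335/320) + (0.054 − 0.032 + ½·0.27²)·0.5] / (σ√T) = (0.0458 + 0.0292) / 0.1909 = 0.3930 which rounds to 0.39
d₂ = 0.3930 − 0.1909 = 0.2021 which rounds to 0.20
Pr(exercise) under Q = N(d₂) = 0.5793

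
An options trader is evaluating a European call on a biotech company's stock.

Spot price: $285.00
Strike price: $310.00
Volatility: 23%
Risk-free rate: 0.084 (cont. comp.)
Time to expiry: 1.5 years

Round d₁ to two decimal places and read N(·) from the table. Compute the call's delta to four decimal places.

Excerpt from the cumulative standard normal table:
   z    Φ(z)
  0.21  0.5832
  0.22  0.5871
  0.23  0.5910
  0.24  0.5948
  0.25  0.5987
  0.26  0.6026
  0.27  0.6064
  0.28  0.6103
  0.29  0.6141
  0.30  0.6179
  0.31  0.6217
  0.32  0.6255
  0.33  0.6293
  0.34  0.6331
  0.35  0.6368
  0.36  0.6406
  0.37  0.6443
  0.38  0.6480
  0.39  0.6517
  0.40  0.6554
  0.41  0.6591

T = 1.5;  σ√T = 0.2817
d₁ = [ln(285/310) + (0.084 + 0.23²/2)·1.5] / 0.2817 = [-0.0841 + 0.1657] / 0.2817 = 0.2896 → 0.29
N(d₁) = N(0.29) = 0.6141
Δ_call = N(d₁) = 0.6141

0.6141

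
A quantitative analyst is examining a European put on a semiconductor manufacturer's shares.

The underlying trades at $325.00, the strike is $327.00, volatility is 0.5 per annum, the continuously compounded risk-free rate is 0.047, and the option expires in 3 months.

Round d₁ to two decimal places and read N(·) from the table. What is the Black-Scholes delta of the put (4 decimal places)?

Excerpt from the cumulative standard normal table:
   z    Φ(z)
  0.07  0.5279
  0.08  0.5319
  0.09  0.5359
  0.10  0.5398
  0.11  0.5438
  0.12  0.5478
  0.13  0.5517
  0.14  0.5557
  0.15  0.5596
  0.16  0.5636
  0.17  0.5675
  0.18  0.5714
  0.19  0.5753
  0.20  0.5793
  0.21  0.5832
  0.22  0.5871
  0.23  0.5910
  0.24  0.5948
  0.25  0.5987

-0.4404

σ√T = 0.5·√0.25 = 0.2500
d₁ = [ln(325/327) + (0.047 + 0.5²/2)·0.25] / 0.2500 = [-0.0061 + 0.0430] / 0.2500 = 0.1475 ≈ 0.15
N(d₁) = N(0.15) = 0.5596
Δ_put = N(d₁) − 1 = 0.5596 − 1 = -0.4404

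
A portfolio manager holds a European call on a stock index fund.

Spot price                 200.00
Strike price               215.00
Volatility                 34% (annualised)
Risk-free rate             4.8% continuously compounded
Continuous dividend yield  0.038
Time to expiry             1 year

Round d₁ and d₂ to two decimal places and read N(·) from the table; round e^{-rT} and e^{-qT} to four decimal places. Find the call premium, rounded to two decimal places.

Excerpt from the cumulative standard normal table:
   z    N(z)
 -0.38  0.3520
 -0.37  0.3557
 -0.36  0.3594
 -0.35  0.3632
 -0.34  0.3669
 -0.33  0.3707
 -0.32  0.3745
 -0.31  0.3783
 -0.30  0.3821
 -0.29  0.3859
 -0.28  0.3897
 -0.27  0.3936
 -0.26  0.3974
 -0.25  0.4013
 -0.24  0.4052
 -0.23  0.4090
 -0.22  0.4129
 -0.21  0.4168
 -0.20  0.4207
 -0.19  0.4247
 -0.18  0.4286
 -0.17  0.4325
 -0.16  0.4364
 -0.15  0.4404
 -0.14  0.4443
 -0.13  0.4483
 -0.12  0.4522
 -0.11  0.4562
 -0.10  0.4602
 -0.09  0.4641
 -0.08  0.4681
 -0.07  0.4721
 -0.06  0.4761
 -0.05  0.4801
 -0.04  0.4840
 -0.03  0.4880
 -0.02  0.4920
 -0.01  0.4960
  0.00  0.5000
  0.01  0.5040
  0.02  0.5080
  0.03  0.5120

σ√T = 0.34 × 1.0000 = 0.3400
d₁ = [ln(200/215) + (0.048 − 0.038 + ½·0.34²)·1] / (σ√T) = (-0.0723 + 0.0678) / 0.3400 = -0.0133 which rounds to -0.01
d₂ = -0.0133 − 0.3400 = -0.3533 which rounds to -0.35
e^(−qT) = e^(−0.038·1) = 0.9627;  e^(−rT) = e^(−0.048·1) = 0.9531
N(d₁) = N(-0.01) = 0.4960;  N(d₂) = N(-0.35) = 0.3632
C = 200·0.9627·0.4960 − 215·0.9531·0.3632 = 95.4998 − 74.4257 = 21.0742

21.07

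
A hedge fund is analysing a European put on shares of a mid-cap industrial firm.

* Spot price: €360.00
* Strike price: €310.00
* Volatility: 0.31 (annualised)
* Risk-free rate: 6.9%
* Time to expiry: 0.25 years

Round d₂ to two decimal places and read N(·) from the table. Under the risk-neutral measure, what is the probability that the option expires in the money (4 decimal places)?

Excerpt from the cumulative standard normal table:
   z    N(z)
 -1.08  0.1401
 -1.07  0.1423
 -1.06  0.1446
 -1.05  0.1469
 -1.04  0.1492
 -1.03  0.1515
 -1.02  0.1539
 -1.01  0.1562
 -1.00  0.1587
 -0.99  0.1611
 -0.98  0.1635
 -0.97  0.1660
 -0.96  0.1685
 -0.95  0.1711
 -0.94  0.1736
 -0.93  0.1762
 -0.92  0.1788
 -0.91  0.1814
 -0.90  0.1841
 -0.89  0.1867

0.1587

σ√T = 0.31 × 0.5000 = 0.1550
d₁ = [ln(360/310) + (0.069 + ½·0.31²)·0.25] / (σ√T) = (0.1495 + 0.0293) / 0.1550 = 1.1535 → 1.15
d₂ = 1.1535 − 0.1550 = 0.9985 → 1.00
Risk-neutral Pr[S_T < K] = N(−d₂) = N(-1.00) = 0.1587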